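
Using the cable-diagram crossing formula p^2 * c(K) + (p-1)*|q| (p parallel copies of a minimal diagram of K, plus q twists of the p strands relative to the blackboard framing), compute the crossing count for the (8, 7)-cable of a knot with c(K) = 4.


Step 1: Each of the c(K) crossings of the companion diagram becomes p*p = p^2 crossings among the p parallel strands, and each of the |q| twists s_1 s_2 ... s_(p-1) adds (p-1) crossings.
  Crossings = p^2 * c(K) + (p-1)*|q|
Step 2: = 8^2 * 4 + (8-1)*7
Step 3: = 64*4 + 7*7
Step 4: = 256 + 49 = 305

305


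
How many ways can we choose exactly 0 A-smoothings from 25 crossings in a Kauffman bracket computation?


We choose which 0 of 25 crossings get A-smoothings.
C(25, 0) = 25! / (0! * 25!)
= 1

1


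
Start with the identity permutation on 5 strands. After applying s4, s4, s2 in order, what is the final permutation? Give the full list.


Starting with identity [1, 2, 3, 4, 5].
Apply generators in sequence:
  After s4: [1, 2, 3, 5, 4]
  After s4: [1, 2, 3, 4, 5]
  After s2: [1, 3, 2, 4, 5]
Final permutation: [1, 3, 2, 4, 5]

[1, 3, 2, 4, 5]


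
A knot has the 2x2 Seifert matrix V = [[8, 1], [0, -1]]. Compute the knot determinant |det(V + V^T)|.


Step 1: Form V + V^T where V = [[8, 1], [0, -1]]
  V^T = [[8, 0], [1, -1]]
  V + V^T = [[16, 1], [1, -2]]
Step 2: det(V + V^T) = 16*(-2) - 1*1
  = -32 - 1 = -33
Step 3: Knot determinant = |det(V + V^T)| = |-33| = 33

33


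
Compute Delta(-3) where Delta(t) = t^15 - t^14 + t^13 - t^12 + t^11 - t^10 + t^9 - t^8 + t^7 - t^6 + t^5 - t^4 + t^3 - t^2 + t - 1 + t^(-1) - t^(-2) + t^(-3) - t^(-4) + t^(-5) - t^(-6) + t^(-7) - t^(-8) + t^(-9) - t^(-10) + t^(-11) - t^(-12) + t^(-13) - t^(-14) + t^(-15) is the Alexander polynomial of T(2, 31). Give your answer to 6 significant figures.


Substituting t = -3 into Delta(t) = t^15 - t^14 + t^13 - t^12 + t^11 - t^10 + t^9 - t^8 + t^7 - t^6 + t^5 - t^4 + t^3 - t^2 + t - 1 + t^(-1) - t^(-2) + t^(-3) - t^(-4) + t^(-5) - t^(-6) + t^(-7) - t^(-8) + t^(-9) - t^(-10) + t^(-11) - t^(-12) + t^(-13) - t^(-14) + t^(-15):
Term values: (-14348907) + (-4782969) + (-1594323) + (-531441) + (-177147) + (-59049) + (-19683) + (-6561) + (-2187) + (-729) + (-243) + (-81) + (-27) + (-9) + (-3) + (-1) + (-0.333333) + (-0.111111) + (-0.037037) + (-0.0123457) + (-0.00411523) + (-0.00137174) + (-0.000457247) + (-0.000152416) + (-5.08053e-05) + (-1.69351e-05) + (-5.64503e-06) + (-1.88168e-06) + (-6.27225e-07) + (-2.09075e-07) + (-6.96917e-08)
Sum = -21523360.5
Rounded to 6 significant figures: -2.15234e+07

-2.15234e+07


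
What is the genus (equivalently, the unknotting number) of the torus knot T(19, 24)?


For a torus knot T(p,q), both the unknotting number and genus equal (p-1)(q-1)/2.
= (19-1)(24-1)/2
= 18*23/2
= 414/2 = 207

207


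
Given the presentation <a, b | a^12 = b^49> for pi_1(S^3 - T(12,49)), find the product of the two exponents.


The relation is a^12 = b^49.
Product of exponents = 12 * 49
= 588

588


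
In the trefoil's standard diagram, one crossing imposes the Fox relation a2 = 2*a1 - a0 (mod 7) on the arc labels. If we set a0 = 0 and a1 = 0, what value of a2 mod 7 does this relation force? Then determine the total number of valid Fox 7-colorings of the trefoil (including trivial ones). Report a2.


Step 1: Apply the given crossing relation 2*a1 - a0 - a2 = 0 (mod 7).
  a2 = 2*a1 - a0 mod 7
  a2 = 2*0 - 0 mod 7
  a2 = 0 - 0 mod 7
  a2 = 0 mod 7 = 0
Step 2: The trefoil has determinant 3.
  Number of Fox p-colorings (p prime) is p^2 if p = 3, else p.
  Since 7 does not divide 3, only trivial (constant) colorings exist.
  (Here a0 = a1 = a2 = 0, the constant coloring, which is valid.)
  Total colorings = 7
Step 3: a2 = 0, total Fox 7-colorings = 7

0


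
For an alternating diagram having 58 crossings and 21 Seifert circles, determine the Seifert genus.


For alternating knots, g = (c - s + 1)/2.
= (58 - 21 + 1)/2
= 38/2 = 19

19


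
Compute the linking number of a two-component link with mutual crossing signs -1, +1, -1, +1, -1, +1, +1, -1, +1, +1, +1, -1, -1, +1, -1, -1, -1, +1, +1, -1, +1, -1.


Step 1: Count positive crossings: 11
Step 2: Count negative crossings: 11
Step 3: Sum of signs = 11 - 11 = 0
Step 4: Linking number = sum/2 = 0/2 = 0

0


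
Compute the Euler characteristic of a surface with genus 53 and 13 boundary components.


chi = 2 - 2g - b
= 2 - 2*53 - 13
= 2 - 106 - 13 = -117

-117


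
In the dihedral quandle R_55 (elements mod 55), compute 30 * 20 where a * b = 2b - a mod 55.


30 * 20 = 2*20 - 30 mod 55
= 40 - 30 mod 55
= 10 mod 55 = 10

10


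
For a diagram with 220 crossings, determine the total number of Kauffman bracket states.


Each crossing contributes 2 choices (A-smoothing or B-smoothing).
Total states = 2^220 = 1684996666696914987166688442938726917102321526408785780068975640576

1684996666696914987166688442938726917102321526408785780068975640576


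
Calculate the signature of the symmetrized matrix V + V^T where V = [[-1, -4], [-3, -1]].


Step 1: V + V^T = [[-2, -7], [-7, -2]]
Step 2: trace = -4, det = -45
Step 3: Discriminant = (-4)^2 - 4*(-45) = 196
Step 4: Eigenvalues: 5, -9
Step 5: Signature = (# positive eigenvalues) - (# negative eigenvalues) = 0

0


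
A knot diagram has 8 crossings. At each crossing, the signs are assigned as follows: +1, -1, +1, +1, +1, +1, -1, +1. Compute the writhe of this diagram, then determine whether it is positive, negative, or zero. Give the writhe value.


Step 1: Count positive crossings (+1).
Positive crossings: 6
Step 2: Count negative crossings (-1).
Negative crossings: 2
Step 3: Writhe = (positive) - (negative)
w = 6 - 2 = 4
Step 4: |w| = 4, and w is positive

4


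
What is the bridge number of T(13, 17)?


The bridge number of T(p,q) is min(p,q).
min(13, 17) = 13

13


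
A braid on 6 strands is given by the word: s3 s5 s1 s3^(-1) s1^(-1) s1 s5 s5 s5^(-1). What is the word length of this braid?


The word length counts the number of generators (including inverses).
Listing each generator: s3, s5, s1, s3^(-1), s1^(-1), s1, s5, s5, s5^(-1)
There are 9 generators in this braid word.

9


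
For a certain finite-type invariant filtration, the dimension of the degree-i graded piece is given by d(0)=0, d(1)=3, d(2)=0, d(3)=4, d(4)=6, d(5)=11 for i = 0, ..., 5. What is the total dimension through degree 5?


Total dimension = d(0) + d(1) + ... + d(5)
= 0 + 3 + 0 + 4 + 6 + 11
= 24

24


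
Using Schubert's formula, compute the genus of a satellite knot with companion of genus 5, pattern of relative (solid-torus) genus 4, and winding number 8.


Schubert: g(satellite) = g_rel(pattern) + |winding| * g(companion),
where g_rel(pattern) is the genus of the pattern relative to the solid torus.
= 4 + 8 * 5
= 4 + 40 = 44

44


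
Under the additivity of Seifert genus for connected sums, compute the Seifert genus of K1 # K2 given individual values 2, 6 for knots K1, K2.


The Seifert genus is additive under connected sum.
Seifert genus(K1 # K2) = (2) + (6)
= 8

8


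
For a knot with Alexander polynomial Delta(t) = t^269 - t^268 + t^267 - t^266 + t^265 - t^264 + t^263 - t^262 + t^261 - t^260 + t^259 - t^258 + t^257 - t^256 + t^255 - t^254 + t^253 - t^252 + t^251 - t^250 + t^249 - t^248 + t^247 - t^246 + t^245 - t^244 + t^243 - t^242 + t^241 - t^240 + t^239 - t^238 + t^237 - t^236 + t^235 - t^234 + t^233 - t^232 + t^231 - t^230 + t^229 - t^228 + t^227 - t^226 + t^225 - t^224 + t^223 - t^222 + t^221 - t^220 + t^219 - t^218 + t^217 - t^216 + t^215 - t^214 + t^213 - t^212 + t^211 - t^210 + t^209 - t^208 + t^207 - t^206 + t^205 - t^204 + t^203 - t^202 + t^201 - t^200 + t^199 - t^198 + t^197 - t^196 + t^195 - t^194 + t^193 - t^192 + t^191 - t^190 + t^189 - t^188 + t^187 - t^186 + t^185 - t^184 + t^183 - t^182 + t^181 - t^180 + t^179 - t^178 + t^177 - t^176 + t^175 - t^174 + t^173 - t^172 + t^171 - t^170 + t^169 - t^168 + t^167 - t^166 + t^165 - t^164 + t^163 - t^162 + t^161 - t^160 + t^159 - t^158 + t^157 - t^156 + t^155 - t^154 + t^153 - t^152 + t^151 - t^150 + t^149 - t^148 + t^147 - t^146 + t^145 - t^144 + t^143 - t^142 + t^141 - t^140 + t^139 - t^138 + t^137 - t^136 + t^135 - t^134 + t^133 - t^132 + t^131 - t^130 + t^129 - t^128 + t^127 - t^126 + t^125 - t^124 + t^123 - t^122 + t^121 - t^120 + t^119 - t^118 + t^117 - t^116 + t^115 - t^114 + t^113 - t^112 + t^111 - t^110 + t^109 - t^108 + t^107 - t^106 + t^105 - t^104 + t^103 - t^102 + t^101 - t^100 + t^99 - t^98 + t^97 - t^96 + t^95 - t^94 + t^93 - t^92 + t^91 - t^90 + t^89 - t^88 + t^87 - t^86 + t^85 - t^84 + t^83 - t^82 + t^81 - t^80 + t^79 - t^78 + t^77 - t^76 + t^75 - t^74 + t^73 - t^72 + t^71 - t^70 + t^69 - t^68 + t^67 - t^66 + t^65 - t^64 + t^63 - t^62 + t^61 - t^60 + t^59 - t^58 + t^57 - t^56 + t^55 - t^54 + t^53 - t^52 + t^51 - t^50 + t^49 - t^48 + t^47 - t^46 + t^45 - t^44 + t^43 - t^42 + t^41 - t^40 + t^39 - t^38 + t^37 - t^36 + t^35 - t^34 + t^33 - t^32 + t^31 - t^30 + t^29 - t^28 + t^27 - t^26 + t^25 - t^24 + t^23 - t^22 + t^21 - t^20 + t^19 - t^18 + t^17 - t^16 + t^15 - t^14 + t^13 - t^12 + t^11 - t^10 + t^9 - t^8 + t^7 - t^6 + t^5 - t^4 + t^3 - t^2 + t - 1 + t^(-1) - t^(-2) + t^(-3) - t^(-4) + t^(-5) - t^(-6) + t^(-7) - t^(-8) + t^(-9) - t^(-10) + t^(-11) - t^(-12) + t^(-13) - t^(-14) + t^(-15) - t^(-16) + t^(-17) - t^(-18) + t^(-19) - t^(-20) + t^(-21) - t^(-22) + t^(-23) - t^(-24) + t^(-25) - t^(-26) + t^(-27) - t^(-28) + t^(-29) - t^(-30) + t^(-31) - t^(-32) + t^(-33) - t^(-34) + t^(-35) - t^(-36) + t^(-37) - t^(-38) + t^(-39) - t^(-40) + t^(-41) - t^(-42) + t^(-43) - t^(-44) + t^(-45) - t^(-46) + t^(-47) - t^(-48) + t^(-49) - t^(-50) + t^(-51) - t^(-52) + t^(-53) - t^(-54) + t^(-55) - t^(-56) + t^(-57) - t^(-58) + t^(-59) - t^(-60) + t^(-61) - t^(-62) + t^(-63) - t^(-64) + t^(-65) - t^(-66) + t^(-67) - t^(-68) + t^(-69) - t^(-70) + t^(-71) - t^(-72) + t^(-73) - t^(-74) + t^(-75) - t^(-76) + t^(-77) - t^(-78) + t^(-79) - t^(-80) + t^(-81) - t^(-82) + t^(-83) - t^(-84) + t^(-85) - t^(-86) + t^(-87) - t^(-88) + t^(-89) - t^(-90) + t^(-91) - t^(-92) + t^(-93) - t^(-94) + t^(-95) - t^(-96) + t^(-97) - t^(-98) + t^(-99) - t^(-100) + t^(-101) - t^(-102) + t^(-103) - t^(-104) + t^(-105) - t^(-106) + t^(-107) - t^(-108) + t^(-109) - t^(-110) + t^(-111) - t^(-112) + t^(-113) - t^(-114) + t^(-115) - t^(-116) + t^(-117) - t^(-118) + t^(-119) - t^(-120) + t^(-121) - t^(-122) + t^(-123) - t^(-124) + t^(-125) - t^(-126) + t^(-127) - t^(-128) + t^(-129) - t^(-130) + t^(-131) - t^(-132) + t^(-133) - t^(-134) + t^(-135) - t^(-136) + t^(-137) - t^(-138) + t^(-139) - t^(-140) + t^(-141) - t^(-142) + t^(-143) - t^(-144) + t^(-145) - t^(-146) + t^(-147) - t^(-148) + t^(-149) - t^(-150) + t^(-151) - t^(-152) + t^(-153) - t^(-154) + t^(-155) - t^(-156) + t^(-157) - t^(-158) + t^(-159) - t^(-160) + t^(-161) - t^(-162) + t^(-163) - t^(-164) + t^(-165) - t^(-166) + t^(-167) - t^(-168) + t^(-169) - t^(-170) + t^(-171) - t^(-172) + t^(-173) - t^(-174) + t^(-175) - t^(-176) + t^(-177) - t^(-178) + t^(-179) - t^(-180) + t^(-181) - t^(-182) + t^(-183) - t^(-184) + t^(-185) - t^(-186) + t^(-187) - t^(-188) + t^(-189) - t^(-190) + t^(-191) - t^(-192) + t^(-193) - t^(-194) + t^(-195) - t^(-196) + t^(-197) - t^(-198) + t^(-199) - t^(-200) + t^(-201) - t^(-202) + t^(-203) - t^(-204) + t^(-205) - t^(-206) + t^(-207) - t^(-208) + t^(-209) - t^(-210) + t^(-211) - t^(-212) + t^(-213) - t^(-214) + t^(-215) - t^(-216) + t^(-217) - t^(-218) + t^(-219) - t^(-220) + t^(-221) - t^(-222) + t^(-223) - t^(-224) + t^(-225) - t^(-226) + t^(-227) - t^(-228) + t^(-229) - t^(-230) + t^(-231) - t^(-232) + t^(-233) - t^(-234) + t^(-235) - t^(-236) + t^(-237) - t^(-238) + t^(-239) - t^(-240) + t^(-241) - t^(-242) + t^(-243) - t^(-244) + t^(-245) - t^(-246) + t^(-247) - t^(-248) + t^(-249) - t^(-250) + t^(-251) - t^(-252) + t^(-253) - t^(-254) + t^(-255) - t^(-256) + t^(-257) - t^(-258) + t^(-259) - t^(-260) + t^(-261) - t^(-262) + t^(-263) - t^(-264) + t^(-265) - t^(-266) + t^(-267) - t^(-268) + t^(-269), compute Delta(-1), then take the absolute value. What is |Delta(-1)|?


Step 1: The polynomial has 539 terms with alternating signs, exponents from 269 down to -269.
Step 2: Substitute t = -1. The i-th term has coefficient (-1)^i and exponent (m-i),
  so its value is (-1)^i * (-1)^(m-i) = (-1)^m = -1 for every i.
Step 3: All 539 terms equal -1, so Delta(-1) = 539 * (-1) = -539
Step 4: |Delta(-1)| = 539

539


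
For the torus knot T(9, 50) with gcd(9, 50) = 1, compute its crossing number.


For a torus knot T(p, q) with gcd(p,q)=1,
the crossing number is min(p*(q-1), q*(p-1)).
p*(q-1) = 9*49 = 441
q*(p-1) = 50*8 = 400
min(441, 400) = 400

400


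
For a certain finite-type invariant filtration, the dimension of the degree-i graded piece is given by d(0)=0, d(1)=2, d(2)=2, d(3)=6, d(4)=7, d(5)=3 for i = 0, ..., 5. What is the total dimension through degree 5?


Total dimension = d(0) + d(1) + ... + d(5)
= 0 + 2 + 2 + 6 + 7 + 3
= 20

20


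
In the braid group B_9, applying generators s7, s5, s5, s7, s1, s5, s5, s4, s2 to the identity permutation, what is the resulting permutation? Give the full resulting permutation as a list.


Starting with identity [1, 2, 3, 4, 5, 6, 7, 8, 9].
Apply generators in sequence:
  After s7: [1, 2, 3, 4, 5, 6, 8, 7, 9]
  After s5: [1, 2, 3, 4, 6, 5, 8, 7, 9]
  After s5: [1, 2, 3, 4, 5, 6, 8, 7, 9]
  After s7: [1, 2, 3, 4, 5, 6, 7, 8, 9]
  After s1: [2, 1, 3, 4, 5, 6, 7, 8, 9]
  After s5: [2, 1, 3, 4, 6, 5, 7, 8, 9]
  After s5: [2, 1, 3, 4, 5, 6, 7, 8, 9]
  After s4: [2, 1, 3, 5, 4, 6, 7, 8, 9]
  After s2: [2, 3, 1, 5, 4, 6, 7, 8, 9]
Final permutation: [2, 3, 1, 5, 4, 6, 7, 8, 9]

[2, 3, 1, 5, 4, 6, 7, 8, 9]


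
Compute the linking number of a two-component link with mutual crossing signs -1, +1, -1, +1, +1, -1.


Step 1: Count positive crossings: 3
Step 2: Count negative crossings: 3
Step 3: Sum of signs = 3 - 3 = 0
Step 4: Linking number = sum/2 = 0/2 = 0

0


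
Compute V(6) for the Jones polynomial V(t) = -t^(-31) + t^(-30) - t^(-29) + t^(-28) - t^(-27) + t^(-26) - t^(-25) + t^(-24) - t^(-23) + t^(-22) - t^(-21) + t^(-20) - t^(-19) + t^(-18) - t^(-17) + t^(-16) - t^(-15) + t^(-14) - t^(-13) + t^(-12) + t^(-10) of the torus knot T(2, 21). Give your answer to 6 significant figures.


Substituting t = 6 into V(t) = -t^(-31) + t^(-30) - t^(-29) + t^(-28) - t^(-27) + t^(-26) - t^(-25) + t^(-24) - t^(-23) + t^(-22) - t^(-21) + t^(-20) - t^(-19) + t^(-18) - t^(-17) + t^(-16) - t^(-15) + t^(-14) - t^(-13) + t^(-12) + t^(-10):
  (-)t^(-31) = -7.53896e-25
  (+)t^(-30) = 4.52337e-24
  (-)t^(-29) = -2.71402e-23
  (+)t^(-28) = 1.62841e-22
  (-)t^(-27) = -9.77049e-22
  (+)t^(-26) = 5.86229e-21
  (-)t^(-25) = -3.51738e-20
  (+)t^(-24) = 2.11043e-19
  (-)t^(-23) = -1.26626e-18
  (+)t^(-22) = 7.59753e-18
  (-)t^(-21) = -4.55852e-17
  (+)t^(-20) = 2.73511e-16
  (-)t^(-19) = -1.64107e-15
  (+)t^(-18) = 9.8464e-15
  (-)t^(-17) = -5.90784e-14
  (+)t^(-16) = 3.5447e-13
  (-)t^(-15) = -2.12682e-12
  (+)t^(-14) = 1.27609e-11
  (-)t^(-13) = -7.65656e-11
  (+)t^(-12) = 4.59394e-10
  (+)t^(-10) = 1.65382e-08
Sum = (-7.53896e-25) + (4.52337e-24) + (-2.71402e-23) + (1.62841e-22) + (-9.77049e-22) + (5.86229e-21) + (-3.51738e-20) + (2.11043e-19) + (-1.26626e-18) + (7.59753e-18) + (-4.55852e-17) + (2.73511e-16) + (-1.64107e-15) + (9.8464e-15) + (-5.90784e-14) + (3.5447e-13) + (-2.12682e-12) + (1.27609e-11) + (-7.65656e-11) + (4.59394e-10) + (1.65382e-08)
= 1.693193768e-08
Rounded to 6 significant figures: 1.69319e-08

1.69319e-08


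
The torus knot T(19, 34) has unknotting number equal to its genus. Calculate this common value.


For a torus knot T(p,q), both the unknotting number and genus equal (p-1)(q-1)/2.
= (19-1)(34-1)/2
= 18*33/2
= 594/2 = 297

297


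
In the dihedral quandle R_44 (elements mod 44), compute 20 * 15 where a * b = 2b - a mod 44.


20 * 15 = 2*15 - 20 mod 44
= 30 - 20 mod 44
= 10 mod 44 = 10

10


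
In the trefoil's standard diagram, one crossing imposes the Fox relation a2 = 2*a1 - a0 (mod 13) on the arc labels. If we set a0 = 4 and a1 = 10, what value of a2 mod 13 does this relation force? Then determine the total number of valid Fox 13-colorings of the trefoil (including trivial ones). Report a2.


Step 1: Apply the given crossing relation 2*a1 - a0 - a2 = 0 (mod 13).
  a2 = 2*a1 - a0 mod 13
  a2 = 2*10 - 4 mod 13
  a2 = 20 - 4 mod 13
  a2 = 16 mod 13 = 3
Step 2: The trefoil has determinant 3.
  Number of Fox p-colorings (p prime) is p^2 if p = 3, else p.
  Since 13 does not divide 3, only trivial (constant) colorings exist.
  (So the trial a0 = 4, a1 = 10 with a0 != a1 does NOT extend to a valid coloring of the whole trefoil: the other two crossing relations require 3*(a1 - a0) = 0 (mod 13), which fails.)
  Total colorings = 13
Step 3: a2 = 3, total Fox 13-colorings = 13

3


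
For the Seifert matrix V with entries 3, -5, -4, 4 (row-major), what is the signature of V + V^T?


Step 1: V + V^T = [[6, -9], [-9, 8]]
Step 2: trace = 14, det = -33
Step 3: Discriminant = 14^2 - 4*(-33) = 328
Step 4: Eigenvalues: 16.0554, -2.05539
Step 5: Signature = (# positive eigenvalues) - (# negative eigenvalues) = 0

0


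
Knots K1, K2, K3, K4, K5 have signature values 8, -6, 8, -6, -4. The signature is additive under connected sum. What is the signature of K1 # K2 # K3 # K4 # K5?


The signature is additive under connected sum.
signature(K1 # K2 # K3 # K4 # K5) = (8) + (-6) + (8) + (-6) + (-4)
= 0

0


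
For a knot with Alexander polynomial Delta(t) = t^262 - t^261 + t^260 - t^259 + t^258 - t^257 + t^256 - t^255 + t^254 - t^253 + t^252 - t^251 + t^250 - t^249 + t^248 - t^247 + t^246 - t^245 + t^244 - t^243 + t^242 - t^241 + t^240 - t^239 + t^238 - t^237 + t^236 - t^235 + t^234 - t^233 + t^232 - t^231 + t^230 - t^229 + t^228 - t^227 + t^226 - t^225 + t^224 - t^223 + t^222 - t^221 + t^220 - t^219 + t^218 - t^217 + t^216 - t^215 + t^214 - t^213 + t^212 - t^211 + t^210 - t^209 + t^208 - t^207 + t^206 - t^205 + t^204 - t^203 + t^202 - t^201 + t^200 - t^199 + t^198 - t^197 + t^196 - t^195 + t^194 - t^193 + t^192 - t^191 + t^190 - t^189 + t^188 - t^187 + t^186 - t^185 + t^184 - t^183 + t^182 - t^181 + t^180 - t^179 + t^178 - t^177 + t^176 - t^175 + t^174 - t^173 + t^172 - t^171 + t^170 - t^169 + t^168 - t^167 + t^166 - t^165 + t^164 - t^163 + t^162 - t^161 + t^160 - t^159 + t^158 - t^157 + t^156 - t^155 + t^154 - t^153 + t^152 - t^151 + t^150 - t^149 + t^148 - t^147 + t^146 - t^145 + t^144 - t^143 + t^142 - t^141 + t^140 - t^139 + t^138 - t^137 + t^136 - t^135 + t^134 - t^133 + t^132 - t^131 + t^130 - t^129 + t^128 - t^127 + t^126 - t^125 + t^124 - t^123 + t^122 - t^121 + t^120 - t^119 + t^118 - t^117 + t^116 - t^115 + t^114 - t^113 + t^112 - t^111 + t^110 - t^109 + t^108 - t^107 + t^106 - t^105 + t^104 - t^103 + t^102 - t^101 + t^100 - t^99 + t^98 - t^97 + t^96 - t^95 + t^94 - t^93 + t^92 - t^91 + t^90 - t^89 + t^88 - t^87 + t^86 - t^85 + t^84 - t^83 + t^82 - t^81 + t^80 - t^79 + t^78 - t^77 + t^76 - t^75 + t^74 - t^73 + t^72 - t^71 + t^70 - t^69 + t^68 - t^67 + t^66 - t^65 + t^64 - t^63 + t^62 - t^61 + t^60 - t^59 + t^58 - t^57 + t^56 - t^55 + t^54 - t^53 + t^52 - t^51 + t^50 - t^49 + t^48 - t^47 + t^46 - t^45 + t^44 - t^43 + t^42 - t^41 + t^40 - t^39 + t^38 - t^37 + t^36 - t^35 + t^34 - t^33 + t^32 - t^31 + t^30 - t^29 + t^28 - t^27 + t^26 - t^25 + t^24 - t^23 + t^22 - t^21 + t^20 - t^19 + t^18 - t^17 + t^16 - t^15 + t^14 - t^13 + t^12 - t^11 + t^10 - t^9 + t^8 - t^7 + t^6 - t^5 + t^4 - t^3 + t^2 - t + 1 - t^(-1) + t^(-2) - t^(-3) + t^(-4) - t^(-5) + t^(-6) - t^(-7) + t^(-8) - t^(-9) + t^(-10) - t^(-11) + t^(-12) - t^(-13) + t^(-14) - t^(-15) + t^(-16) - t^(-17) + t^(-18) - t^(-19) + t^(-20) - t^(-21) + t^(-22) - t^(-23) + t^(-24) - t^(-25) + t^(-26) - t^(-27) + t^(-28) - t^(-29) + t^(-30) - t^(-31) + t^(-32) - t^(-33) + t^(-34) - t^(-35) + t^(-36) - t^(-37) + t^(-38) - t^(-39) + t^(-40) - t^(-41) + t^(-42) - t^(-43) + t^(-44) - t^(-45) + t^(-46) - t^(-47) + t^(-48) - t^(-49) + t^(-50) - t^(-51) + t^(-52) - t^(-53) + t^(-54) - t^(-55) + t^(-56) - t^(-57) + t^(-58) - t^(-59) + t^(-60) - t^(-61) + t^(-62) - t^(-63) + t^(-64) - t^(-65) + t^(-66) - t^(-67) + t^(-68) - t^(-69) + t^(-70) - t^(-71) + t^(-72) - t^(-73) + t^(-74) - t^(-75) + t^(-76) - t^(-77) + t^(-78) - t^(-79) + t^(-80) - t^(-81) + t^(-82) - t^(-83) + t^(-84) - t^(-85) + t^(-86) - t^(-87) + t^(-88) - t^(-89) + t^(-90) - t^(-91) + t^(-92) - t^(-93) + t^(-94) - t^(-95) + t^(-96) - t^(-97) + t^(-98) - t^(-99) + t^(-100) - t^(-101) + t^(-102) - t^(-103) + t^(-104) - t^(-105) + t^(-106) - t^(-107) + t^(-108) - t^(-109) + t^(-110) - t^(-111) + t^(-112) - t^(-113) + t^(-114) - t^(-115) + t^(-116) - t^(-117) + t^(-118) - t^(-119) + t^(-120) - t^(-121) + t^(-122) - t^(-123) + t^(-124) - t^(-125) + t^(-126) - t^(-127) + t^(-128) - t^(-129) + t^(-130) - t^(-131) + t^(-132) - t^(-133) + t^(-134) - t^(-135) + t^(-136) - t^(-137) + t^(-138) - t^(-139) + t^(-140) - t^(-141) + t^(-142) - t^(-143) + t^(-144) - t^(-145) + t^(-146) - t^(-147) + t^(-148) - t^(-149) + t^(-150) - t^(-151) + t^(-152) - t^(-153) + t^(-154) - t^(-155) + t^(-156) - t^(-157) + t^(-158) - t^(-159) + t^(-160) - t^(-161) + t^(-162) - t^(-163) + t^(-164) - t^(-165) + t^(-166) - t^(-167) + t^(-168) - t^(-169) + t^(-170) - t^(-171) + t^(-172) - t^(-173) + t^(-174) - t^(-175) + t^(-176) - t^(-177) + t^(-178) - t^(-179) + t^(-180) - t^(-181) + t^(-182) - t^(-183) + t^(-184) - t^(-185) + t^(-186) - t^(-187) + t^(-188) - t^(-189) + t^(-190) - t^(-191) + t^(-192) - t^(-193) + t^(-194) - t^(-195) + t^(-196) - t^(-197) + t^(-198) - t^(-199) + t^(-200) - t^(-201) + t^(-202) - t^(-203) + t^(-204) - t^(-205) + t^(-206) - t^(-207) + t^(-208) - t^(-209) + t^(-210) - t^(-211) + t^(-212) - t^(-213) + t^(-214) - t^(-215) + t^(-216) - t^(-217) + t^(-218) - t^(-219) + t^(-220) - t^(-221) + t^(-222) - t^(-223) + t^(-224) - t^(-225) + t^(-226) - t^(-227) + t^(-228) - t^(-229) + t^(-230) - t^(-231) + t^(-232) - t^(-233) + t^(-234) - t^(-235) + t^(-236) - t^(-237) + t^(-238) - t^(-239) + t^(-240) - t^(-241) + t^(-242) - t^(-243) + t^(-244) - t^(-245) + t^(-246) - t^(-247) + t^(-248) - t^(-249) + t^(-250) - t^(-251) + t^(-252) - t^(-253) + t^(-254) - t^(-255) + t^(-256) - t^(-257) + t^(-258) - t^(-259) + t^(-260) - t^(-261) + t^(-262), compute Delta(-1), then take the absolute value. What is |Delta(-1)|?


Step 1: The polynomial has 525 terms with alternating signs, exponents from 262 down to -262.
Step 2: Substitute t = -1. The i-th term has coefficient (-1)^i and exponent (m-i),
  so its value is (-1)^i * (-1)^(m-i) = (-1)^m = 1 for every i.
Step 3: All 525 terms equal 1, so Delta(-1) = 525 * (1) = 525
Step 4: |Delta(-1)| = 525

525


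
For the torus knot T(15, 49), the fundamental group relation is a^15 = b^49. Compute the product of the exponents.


The relation is a^15 = b^49.
Product of exponents = 15 * 49
= 735

735


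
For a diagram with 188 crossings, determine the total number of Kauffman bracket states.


Each crossing contributes 2 choices (A-smoothing or B-smoothing).
Total states = 2^188 = 392318858461667547739736838950479151006397215279002157056

392318858461667547739736838950479151006397215279002157056


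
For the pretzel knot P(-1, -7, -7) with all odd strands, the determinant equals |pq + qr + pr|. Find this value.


Step 1: Compute pq + qr + pr.
pq = (-1)*(-7) = 7
qr = (-7)*(-7) = 49
pr = (-1)*(-7) = 7
pq + qr + pr = 7 + 49 + 7 = 63
Step 2: Take absolute value.
det(P(-1,-7,-7)) = |63| = 63

63


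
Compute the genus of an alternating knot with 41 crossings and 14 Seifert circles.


For alternating knots, g = (c - s + 1)/2.
= (41 - 14 + 1)/2
= 28/2 = 14

14


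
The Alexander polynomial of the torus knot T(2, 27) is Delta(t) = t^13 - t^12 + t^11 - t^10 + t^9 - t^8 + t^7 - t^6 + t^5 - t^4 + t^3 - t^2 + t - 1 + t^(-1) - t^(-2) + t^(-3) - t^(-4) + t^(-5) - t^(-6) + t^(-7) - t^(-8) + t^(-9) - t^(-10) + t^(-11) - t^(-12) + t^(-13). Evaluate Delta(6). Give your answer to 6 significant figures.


Substituting t = 6 into Delta(t) = t^13 - t^12 + t^11 - t^10 + t^9 - t^8 + t^7 - t^6 + t^5 - t^4 + t^3 - t^2 + t - 1 + t^(-1) - t^(-2) + t^(-3) - t^(-4) + t^(-5) - t^(-6) + t^(-7) - t^(-8) + t^(-9) - t^(-10) + t^(-11) - t^(-12) + t^(-13):
Term values: (13060694016) + (-2176782336) + (362797056) + (-60466176) + (10077696) + (-1679616) + (279936) + (-46656) + (7776) + (-1296) + (216) + (-36) + (6) + (-1) + (0.166667) + (-0.0277778) + (0.00462963) + (-0.000771605) + (0.000128601) + (-2.14335e-05) + (3.57225e-06) + (-5.95374e-07) + (9.9229e-08) + (-1.65382e-08) + (2.75636e-09) + (-4.59394e-10) + (7.65656e-11)
Sum = 1.119488059e+10
Rounded to 6 significant figures: 1.11949e+10

1.11949e+10


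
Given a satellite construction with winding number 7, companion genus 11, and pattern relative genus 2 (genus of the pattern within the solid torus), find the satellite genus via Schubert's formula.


Schubert: g(satellite) = g_rel(pattern) + |winding| * g(companion),
where g_rel(pattern) is the genus of the pattern relative to the solid torus.
= 2 + 7 * 11
= 2 + 77 = 79

79


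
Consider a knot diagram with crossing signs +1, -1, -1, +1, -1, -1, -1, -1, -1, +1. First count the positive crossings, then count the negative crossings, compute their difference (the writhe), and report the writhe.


Step 1: Count positive crossings (+1).
Positive crossings: 3
Step 2: Count negative crossings (-1).
Negative crossings: 7
Step 3: Writhe = (positive) - (negative)
w = 3 - 7 = -4
Step 4: |w| = 4, and w is negative

-4


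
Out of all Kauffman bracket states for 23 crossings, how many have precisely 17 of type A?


We choose which 17 of 23 crossings get A-smoothings.
C(23, 17) = 23! / (17! * 6!)
= 100947

100947


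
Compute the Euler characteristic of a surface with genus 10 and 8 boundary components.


chi = 2 - 2g - b
= 2 - 2*10 - 8
= 2 - 20 - 8 = -26

-26


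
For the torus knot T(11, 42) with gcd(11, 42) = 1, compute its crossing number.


For a torus knot T(p, q) with gcd(p,q)=1,
the crossing number is min(p*(q-1), q*(p-1)).
p*(q-1) = 11*41 = 451
q*(p-1) = 42*10 = 420
min(451, 420) = 420

420


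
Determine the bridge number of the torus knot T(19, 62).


The bridge number of T(p,q) is min(p,q).
min(19, 62) = 19

19


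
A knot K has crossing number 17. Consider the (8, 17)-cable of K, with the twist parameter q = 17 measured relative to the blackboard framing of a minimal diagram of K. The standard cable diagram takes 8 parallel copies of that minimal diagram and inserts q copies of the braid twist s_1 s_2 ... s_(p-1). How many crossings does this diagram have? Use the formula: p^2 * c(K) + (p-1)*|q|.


Step 1: Each of the c(K) crossings of the companion diagram becomes p*p = p^2 crossings among the p parallel strands, and each of the |q| twists s_1 s_2 ... s_(p-1) adds (p-1) crossings.
  Crossings = p^2 * c(K) + (p-1)*|q|
Step 2: = 8^2 * 17 + (8-1)*17
Step 3: = 64*17 + 7*17
Step 4: = 1088 + 119 = 1207

1207


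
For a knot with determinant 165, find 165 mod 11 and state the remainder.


Step 1: A knot is p-colorable if and only if p divides its determinant.
Step 2: Compute 165 mod 11.
165 = 15 * 11 + 0
Step 3: 165 mod 11 = 0
Step 4: The knot is 11-colorable: yes

0


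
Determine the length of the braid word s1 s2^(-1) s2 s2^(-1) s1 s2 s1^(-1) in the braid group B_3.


The word length counts the number of generators (including inverses).
Listing each generator: s1, s2^(-1), s2, s2^(-1), s1, s2, s1^(-1)
There are 7 generators in this braid word.

7


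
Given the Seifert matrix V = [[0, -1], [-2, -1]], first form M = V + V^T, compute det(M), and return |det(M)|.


Step 1: Form V + V^T where V = [[0, -1], [-2, -1]]
  V^T = [[0, -2], [-1, -1]]
  V + V^T = [[0, -3], [-3, -2]]
Step 2: det(V + V^T) = 0*(-2) - (-3)*(-3)
  = 0 - 9 = -9
Step 3: Knot determinant = |det(V + V^T)| = |-9| = 9

9


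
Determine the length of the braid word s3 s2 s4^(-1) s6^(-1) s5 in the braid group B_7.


The word length counts the number of generators (including inverses).
Listing each generator: s3, s2, s4^(-1), s6^(-1), s5
There are 5 generators in this braid word.

5


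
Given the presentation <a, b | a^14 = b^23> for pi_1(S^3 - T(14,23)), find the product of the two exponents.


The relation is a^14 = b^23.
Product of exponents = 14 * 23
= 322

322


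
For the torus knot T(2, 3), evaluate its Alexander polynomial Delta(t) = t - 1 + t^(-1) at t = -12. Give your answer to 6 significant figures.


Substituting t = -12 into Delta(t) = t - 1 + t^(-1):
Term values: (-12) + (-1) + (-0.0833333)
Sum = -13.08333333
Rounded to 6 significant figures: -13.0833

-13.0833


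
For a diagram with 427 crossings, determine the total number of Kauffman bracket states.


Each crossing contributes 2 choices (A-smoothing or B-smoothing).
Total states = 2^427 = 346583711765101857447301773017885462929554634421977071896309947576827663475703202879996800763017447262173901370175446478621769728

346583711765101857447301773017885462929554634421977071896309947576827663475703202879996800763017447262173901370175446478621769728


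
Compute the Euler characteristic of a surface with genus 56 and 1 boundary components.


chi = 2 - 2g - b
= 2 - 2*56 - 1
= 2 - 112 - 1 = -111

-111


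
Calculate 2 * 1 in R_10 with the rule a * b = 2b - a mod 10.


2 * 1 = 2*1 - 2 mod 10
= 2 - 2 mod 10
= 0 mod 10 = 0

0


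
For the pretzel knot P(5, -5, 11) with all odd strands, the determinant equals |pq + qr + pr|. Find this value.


Step 1: Compute pq + qr + pr.
pq = 5*(-5) = -25
qr = (-5)*11 = -55
pr = 5*11 = 55
pq + qr + pr = -25 + (-55) + 55 = -25
Step 2: Take absolute value.
det(P(5,-5,11)) = |-25| = 25

25


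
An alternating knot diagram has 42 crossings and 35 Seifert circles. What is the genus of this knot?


For alternating knots, g = (c - s + 1)/2.
= (42 - 35 + 1)/2
= 8/2 = 4

4


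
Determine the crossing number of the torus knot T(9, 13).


For a torus knot T(p, q) with gcd(p,q)=1,
the crossing number is min(p*(q-1), q*(p-1)).
p*(q-1) = 9*12 = 108
q*(p-1) = 13*8 = 104
min(108, 104) = 104

104


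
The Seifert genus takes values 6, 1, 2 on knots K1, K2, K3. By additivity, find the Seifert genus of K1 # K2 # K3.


The Seifert genus is additive under connected sum.
Seifert genus(K1 # K2 # K3) = (6) + (1) + (2)
= 9

9


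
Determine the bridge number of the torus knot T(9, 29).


The bridge number of T(p,q) is min(p,q).
min(9, 29) = 9

9


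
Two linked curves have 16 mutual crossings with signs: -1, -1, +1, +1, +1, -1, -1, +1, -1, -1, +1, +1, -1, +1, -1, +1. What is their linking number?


Step 1: Count positive crossings: 8
Step 2: Count negative crossings: 8
Step 3: Sum of signs = 8 - 8 = 0
Step 4: Linking number = sum/2 = 0/2 = 0

0


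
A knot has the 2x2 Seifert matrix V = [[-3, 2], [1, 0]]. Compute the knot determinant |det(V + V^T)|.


Step 1: Form V + V^T where V = [[-3, 2], [1, 0]]
  V^T = [[-3, 1], [2, 0]]
  V + V^T = [[-6, 3], [3, 0]]
Step 2: det(V + V^T) = (-6)*0 - 3*3
  = 0 - 9 = -9
Step 3: Knot determinant = |det(V + V^T)| = |-9| = 9

9


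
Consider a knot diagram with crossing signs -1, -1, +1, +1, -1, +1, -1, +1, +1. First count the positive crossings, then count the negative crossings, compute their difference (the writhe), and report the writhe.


Step 1: Count positive crossings (+1).
Positive crossings: 5
Step 2: Count negative crossings (-1).
Negative crossings: 4
Step 3: Writhe = (positive) - (negative)
w = 5 - 4 = 1
Step 4: |w| = 1, and w is positive

1


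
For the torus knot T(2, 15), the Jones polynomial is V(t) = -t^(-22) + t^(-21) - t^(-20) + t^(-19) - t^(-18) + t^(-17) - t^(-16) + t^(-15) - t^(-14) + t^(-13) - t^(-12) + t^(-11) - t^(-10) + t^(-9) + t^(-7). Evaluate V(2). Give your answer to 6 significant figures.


Substituting t = 2 into V(t) = -t^(-22) + t^(-21) - t^(-20) + t^(-19) - t^(-18) + t^(-17) - t^(-16) + t^(-15) - t^(-14) + t^(-13) - t^(-12) + t^(-11) - t^(-10) + t^(-9) + t^(-7):
  (-)t^(-22) = -2.38419e-07
  (+)t^(-21) = 4.76837e-07
  (-)t^(-20) = -9.53674e-07
  (+)t^(-19) = 1.90735e-06
  (-)t^(-18) = -3.8147e-06
  (+)t^(-17) = 7.62939e-06
  (-)t^(-16) = -1.52588e-05
  (+)t^(-15) = 3.05176e-05
  (-)t^(-14) = -6.10352e-05
  (+)t^(-13) = 0.00012207
  (-)t^(-12) = -0.000244141
  (+)t^(-11) = 0.000488281
  (-)t^(-10) = -0.000976562
  (+)t^(-9) = 0.00195312
  (+)t^(-7) = 0.0078125
Sum = (-2.38419e-07) + (4.76837e-07) + (-9.53674e-07) + (1.90735e-06) + (-3.8147e-06) + (7.62939e-06) + (-1.52588e-05) + (3.05176e-05) + (-6.10352e-05) + (0.00012207) + (-0.000244141) + (0.000488281) + (-0.000976562) + (0.00195312) + (0.0078125)
= 0.00911450386
Rounded to 6 significant figures: 0.0091145

0.0091145


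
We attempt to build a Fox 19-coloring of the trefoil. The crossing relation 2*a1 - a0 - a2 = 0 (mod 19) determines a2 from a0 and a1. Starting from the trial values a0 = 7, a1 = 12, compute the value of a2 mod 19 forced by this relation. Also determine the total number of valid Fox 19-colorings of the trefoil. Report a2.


Step 1: Apply the given crossing relation 2*a1 - a0 - a2 = 0 (mod 19).
  a2 = 2*a1 - a0 mod 19
  a2 = 2*12 - 7 mod 19
  a2 = 24 - 7 mod 19
  a2 = 17 mod 19 = 17
Step 2: The trefoil has determinant 3.
  Number of Fox p-colorings (p prime) is p^2 if p = 3, else p.
  Since 19 does not divide 3, only trivial (constant) colorings exist.
  (So the trial a0 = 7, a1 = 12 with a0 != a1 does NOT extend to a valid coloring of the whole trefoil: the other two crossing relations require 3*(a1 - a0) = 0 (mod 19), which fails.)
  Total colorings = 19
Step 3: a2 = 17, total Fox 19-colorings = 19

17


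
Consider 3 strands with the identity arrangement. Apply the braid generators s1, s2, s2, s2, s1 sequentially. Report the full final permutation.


Starting with identity [1, 2, 3].
Apply generators in sequence:
  After s1: [2, 1, 3]
  After s2: [2, 3, 1]
  After s2: [2, 1, 3]
  After s2: [2, 3, 1]
  After s1: [3, 2, 1]
Final permutation: [3, 2, 1]

[3, 2, 1]


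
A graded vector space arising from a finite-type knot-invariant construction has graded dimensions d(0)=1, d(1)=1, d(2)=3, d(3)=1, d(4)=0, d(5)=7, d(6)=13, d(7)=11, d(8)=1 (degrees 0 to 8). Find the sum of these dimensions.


Total dimension = d(0) + d(1) + ... + d(8)
= 1 + 1 + 3 + 1 + 0 + 7 + 13 + 11 + 1
= 38

38


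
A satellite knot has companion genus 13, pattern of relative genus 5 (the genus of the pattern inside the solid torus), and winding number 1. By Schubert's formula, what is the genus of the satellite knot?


Schubert: g(satellite) = g_rel(pattern) + |winding| * g(companion),
where g_rel(pattern) is the genus of the pattern relative to the solid torus.
= 5 + 1 * 13
= 5 + 13 = 18

18


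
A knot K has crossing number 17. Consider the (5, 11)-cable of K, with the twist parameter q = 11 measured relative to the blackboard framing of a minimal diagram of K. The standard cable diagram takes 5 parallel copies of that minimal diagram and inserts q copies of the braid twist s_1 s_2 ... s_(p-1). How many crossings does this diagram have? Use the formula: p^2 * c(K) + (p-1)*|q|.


Step 1: Each of the c(K) crossings of the companion diagram becomes p*p = p^2 crossings among the p parallel strands, and each of the |q| twists s_1 s_2 ... s_(p-1) adds (p-1) crossings.
  Crossings = p^2 * c(K) + (p-1)*|q|
Step 2: = 5^2 * 17 + (5-1)*11
Step 3: = 25*17 + 4*11
Step 4: = 425 + 44 = 469

469


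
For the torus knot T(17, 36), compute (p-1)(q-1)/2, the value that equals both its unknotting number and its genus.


For a torus knot T(p,q), both the unknotting number and genus equal (p-1)(q-1)/2.
= (17-1)(36-1)/2
= 16*35/2
= 560/2 = 280

280


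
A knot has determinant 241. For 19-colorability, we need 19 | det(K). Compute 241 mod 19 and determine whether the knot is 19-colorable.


Step 1: A knot is p-colorable if and only if p divides its determinant.
Step 2: Compute 241 mod 19.
241 = 12 * 19 + 13
Step 3: 241 mod 19 = 13
Step 4: The knot is 19-colorable: no

13


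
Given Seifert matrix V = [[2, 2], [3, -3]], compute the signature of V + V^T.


Step 1: V + V^T = [[4, 5], [5, -6]]
Step 2: trace = -2, det = -49
Step 3: Discriminant = (-2)^2 - 4*(-49) = 200
Step 4: Eigenvalues: 6.07107, -8.07107
Step 5: Signature = (# positive eigenvalues) - (# negative eigenvalues) = 0

0


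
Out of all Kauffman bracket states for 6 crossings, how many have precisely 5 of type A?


We choose which 5 of 6 crossings get A-smoothings.
C(6, 5) = 6! / (5! * 1!)
= 6

6


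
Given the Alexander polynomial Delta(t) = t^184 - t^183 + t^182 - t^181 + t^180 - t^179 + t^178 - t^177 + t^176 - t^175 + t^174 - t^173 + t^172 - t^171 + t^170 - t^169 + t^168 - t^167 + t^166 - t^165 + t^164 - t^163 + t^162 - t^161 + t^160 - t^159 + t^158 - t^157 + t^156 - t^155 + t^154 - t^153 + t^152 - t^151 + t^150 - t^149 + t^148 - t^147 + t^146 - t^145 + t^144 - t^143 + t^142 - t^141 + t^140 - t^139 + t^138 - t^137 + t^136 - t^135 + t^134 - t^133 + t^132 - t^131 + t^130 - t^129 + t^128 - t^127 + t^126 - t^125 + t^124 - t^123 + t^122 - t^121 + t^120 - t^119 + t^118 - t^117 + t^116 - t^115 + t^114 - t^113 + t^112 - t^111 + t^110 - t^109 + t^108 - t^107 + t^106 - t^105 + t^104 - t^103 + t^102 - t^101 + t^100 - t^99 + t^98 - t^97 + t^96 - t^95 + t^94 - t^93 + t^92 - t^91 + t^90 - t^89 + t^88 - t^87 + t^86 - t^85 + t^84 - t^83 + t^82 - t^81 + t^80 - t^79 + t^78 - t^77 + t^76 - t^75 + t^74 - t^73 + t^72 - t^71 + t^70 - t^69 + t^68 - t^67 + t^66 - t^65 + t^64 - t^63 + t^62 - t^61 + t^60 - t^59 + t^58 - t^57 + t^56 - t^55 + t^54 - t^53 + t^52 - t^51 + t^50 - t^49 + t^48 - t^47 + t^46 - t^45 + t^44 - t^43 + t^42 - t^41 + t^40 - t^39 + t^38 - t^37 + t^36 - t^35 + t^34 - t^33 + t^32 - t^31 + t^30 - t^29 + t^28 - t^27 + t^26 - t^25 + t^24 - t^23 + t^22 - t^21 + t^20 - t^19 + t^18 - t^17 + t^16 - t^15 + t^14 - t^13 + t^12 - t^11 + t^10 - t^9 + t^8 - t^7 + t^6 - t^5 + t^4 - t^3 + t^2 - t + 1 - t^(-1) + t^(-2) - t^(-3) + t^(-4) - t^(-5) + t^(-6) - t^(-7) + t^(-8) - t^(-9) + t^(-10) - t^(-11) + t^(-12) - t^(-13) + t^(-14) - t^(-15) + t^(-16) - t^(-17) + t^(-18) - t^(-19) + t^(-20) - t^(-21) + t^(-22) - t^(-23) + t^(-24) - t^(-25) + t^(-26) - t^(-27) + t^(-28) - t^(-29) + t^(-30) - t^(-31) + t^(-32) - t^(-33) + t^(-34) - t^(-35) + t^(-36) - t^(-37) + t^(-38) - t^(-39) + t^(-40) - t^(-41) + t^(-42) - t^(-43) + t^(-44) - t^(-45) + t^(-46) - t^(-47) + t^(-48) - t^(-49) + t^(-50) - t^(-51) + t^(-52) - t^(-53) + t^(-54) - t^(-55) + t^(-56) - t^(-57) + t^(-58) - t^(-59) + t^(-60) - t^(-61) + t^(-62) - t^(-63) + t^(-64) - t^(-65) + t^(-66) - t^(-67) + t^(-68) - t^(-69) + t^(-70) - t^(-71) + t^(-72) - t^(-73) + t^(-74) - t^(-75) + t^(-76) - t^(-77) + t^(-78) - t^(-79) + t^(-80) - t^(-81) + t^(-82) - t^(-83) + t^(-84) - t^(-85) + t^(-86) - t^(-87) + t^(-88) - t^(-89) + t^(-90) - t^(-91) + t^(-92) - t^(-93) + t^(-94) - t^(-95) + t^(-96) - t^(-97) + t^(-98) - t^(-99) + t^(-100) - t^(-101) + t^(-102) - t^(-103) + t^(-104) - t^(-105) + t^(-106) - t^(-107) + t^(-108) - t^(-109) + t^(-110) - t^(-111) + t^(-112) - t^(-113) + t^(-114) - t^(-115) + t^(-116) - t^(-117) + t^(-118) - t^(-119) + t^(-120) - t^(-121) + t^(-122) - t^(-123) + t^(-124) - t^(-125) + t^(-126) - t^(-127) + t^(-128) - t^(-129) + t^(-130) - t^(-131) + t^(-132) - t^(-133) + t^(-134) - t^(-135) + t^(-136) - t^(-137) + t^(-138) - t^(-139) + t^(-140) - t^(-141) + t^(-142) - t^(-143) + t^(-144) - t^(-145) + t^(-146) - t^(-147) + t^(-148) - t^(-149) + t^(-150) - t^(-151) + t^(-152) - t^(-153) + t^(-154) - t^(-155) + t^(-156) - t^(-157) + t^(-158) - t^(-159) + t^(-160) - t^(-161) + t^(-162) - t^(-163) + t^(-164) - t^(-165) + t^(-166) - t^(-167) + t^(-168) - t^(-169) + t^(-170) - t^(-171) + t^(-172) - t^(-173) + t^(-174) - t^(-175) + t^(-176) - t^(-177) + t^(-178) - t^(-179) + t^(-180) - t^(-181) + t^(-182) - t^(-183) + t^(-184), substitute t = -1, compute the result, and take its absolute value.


Step 1: The polynomial has 369 terms with alternating signs, exponents from 184 down to -184.
Step 2: Substitute t = -1. The i-th term has coefficient (-1)^i and exponent (m-i),
  so its value is (-1)^i * (-1)^(m-i) = (-1)^m = 1 for every i.
Step 3: All 369 terms equal 1, so Delta(-1) = 369 * (1) = 369
Step 4: |Delta(-1)| = 369

369


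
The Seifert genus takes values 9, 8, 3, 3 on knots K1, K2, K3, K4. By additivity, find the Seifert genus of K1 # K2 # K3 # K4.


The Seifert genus is additive under connected sum.
Seifert genus(K1 # K2 # K3 # K4) = (9) + (8) + (3) + (3)
= 23

23
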